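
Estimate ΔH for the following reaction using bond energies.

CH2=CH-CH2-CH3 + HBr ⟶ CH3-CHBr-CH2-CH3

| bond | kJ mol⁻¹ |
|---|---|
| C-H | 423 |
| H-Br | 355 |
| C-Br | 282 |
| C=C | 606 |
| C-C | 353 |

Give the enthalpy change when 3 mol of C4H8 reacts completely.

Bonds broken (reactants):
  C-C: 2 × 353 = 706
  C-H: 8 × 423 = 3384
  C=C: 1 × 606 = 606
  H-Br: 1 × 355 = 355
  Σ(broken) = 5051 kJ
Bonds formed (products):
  C-Br: 1 × 282 = 282
  C-C: 3 × 353 = 1059
  C-H: 9 × 423 = 3807
  Σ(formed) = 5148 kJ
ΔH = Σ(broken) − Σ(formed) = 5051 − 5148 = −97 kJ
For 3× the reaction as written: 3 × (−97) = −291 kJ

ΔH = −291 kJ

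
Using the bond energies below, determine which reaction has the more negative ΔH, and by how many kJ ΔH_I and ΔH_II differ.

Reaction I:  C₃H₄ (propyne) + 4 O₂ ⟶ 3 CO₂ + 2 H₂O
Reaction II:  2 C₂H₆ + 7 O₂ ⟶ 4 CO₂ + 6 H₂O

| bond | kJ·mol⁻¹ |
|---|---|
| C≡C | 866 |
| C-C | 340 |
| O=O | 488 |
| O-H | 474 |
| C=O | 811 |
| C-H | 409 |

Reaction I:
  Bonds broken (reactants):
    C≡C: 1 × 866 = 866
    C-C: 1 × 340 = 340
    C-H: 4 × 409 = 1636
    O=O: 4 × 488 = 1952
    Σ(broken) = 4794 kJ
  Bonds formed (products):
    C=O: 6 × 811 = 4866
    O-H: 4 × 474 = 1896
    Σ(formed) = 6762 kJ
  ΔH_I = 4794 − 6762 = −1968 kJ
Reaction II:
  Bonds broken (reactants):
    C-C: 2 × 340 = 680
    C-H: 12 × 409 = 4908
    O=O: 7 × 488 = 3416
    Σ(broken) = 9004 kJ
  Bonds formed (products):
    C=O: 8 × 811 = 6488
    O-H: 12 × 474 = 5688
    Σ(formed) = 12176 kJ
  ΔH_II = 9004 − 12176 = −3172 kJ
ΔH_I − ΔH_II = +1204 kJ, so reaction II has the more negative ΔH; |ΔH_I − ΔH_II| = 1204 kJ.

Reaction II, by 1204 kJ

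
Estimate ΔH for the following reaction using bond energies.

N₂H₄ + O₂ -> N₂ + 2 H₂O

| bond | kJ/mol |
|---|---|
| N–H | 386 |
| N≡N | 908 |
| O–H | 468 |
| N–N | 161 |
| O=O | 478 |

ΔH ≈ −597 kJ

Bonds broken (reactants):
  N–H: 4 × 386 = 1544
  N–N: 1 × 161 = 161
  O=O: 1 × 478 = 478
  Σ(broken) = 2183 kJ
Bonds formed (products):
  N≡N: 1 × 908 = 908
  O–H: 4 × 468 = 1872
  Σ(formed) = 2780 kJ
ΔH = Σ(broken) − Σ(formed) = 2183 − 2780 = −597 kJ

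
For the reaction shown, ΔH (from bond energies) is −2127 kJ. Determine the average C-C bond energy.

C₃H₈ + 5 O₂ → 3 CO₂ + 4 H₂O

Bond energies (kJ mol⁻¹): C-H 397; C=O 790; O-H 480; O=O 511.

D(C-C) ≈ 361 kJ/mol

Let D be the C-C bond energy.
Σ(broken) = 2×D + 8×397 + 5×511 = 5731 + 2D
Σ(formed) = 6×790 + 8×480 = 8580
ΔH = Σ(broken) − Σ(formed) = (5731 + 2D) − (8580) = −2849 + 2D
Setting this equal to −2127 kJ gives 2D = 722, so D = 361 kJ/mol.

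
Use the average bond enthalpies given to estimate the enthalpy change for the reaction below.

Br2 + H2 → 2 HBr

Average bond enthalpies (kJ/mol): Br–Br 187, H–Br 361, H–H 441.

ΔH ≈ −94 kJ

Bonds broken (reactants):
  Br–Br: 1 × 187 = 187
  H–H: 1 × 441 = 441
  Σ(broken) = 628 kJ
Bonds formed (products):
  H–Br: 2 × 361 = 722
  Σ(formed) = 722 kJ
ΔH = Σ(broken) − Σ(formed) = 628 − 722 = −94 kJ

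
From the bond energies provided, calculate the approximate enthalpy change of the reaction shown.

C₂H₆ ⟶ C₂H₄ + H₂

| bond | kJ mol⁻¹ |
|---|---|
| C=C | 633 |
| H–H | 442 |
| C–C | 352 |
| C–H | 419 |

Bonds broken (reactants):
  C–C: 1 × 352 = 352
  C–H: 6 × 419 = 2514
  Σ(broken) = 2866 kJ
Bonds formed (products):
  C–H: 4 × 419 = 1676
  C=C: 1 × 633 = 633
  H–H: 1 × 442 = 442
  Σ(formed) = 2751 kJ
ΔH = Σ(broken) − Σ(formed) = 2866 − 2751 = +115 kJ

ΔH ≈ +115 kJ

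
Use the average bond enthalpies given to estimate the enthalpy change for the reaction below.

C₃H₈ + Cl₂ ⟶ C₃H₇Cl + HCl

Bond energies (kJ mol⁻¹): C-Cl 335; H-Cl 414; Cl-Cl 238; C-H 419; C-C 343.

ΔH ≈ −92 kJ

Bonds broken (reactants):
  C-C: 2 × 343 = 686
  C-H: 8 × 419 = 3352
  Cl-Cl: 1 × 238 = 238
  Σ(broken) = 4276 kJ
Bonds formed (products):
  C-C: 2 × 343 = 686
  C-Cl: 1 × 335 = 335
  C-H: 7 × 419 = 2933
  H-Cl: 1 × 414 = 414
  Σ(formed) = 4368 kJ
ΔH = Σ(broken) − Σ(formed) = 4276 − 4368 = −92 kJ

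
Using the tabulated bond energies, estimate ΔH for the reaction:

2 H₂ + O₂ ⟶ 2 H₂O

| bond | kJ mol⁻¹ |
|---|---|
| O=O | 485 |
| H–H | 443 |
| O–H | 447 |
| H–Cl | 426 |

Bonds broken (reactants):
  H–H: 2 × 443 = 886
  O=O: 1 × 485 = 485
  Σ(broken) = 1371 kJ
Bonds formed (products):
  O–H: 4 × 447 = 1788
  Σ(formed) = 1788 kJ
ΔH = Σ(broken) − Σ(formed) = 1371 − 1788 = −417 kJ

ΔH ≈ −417 kJ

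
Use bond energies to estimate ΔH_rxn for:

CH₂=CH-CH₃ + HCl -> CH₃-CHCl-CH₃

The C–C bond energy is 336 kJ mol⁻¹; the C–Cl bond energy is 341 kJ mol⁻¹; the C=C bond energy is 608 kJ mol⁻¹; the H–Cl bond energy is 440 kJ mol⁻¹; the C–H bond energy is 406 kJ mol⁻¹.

Bonds broken (reactants):
  C–C: 1 × 336 = 336
  C–H: 6 × 406 = 2436
  C=C: 1 × 608 = 608
  H–Cl: 1 × 440 = 440
  Σ(broken) = 3820 kJ
Bonds formed (products):
  C–C: 2 × 336 = 672
  C–Cl: 1 × 341 = 341
  C–H: 7 × 406 = 2842
  Σ(formed) = 3855 kJ
ΔH = Σ(broken) − Σ(formed) = 3820 − 3855 = −35 kJ

ΔH ≈ −35 kJ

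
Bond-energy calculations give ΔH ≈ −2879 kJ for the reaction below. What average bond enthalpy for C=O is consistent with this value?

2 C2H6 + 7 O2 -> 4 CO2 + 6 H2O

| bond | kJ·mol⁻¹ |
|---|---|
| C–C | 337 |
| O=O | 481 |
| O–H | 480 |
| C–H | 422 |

D(C=O) ≈ 778 kJ/mol

Let D be the C=O bond energy.
Σ(broken) = 2×337 + 12×422 + 7×481 = 9105
Σ(formed) = 8×D + 12×480 = 5760 + 8D
ΔH = Σ(broken) − Σ(formed) = (9105) − (5760 + 8D) = +3345 − 8D
Setting this equal to −2879 kJ gives 8D = 6224, so D = 778 kJ/mol.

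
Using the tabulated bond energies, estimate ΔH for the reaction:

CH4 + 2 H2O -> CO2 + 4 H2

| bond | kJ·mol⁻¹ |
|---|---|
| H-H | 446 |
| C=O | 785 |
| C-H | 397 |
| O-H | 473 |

Bonds broken (reactants):
  C-H: 4 × 397 = 1588
  O-H: 4 × 473 = 1892
  Σ(broken) = 3480 kJ
Bonds formed (products):
  C=O: 2 × 785 = 1570
  H-H: 4 × 446 = 1784
  Σ(formed) = 3354 kJ
ΔH = Σ(broken) − Σ(formed) = 3480 − 3354 = +126 kJ

ΔH ≈ +126 kJ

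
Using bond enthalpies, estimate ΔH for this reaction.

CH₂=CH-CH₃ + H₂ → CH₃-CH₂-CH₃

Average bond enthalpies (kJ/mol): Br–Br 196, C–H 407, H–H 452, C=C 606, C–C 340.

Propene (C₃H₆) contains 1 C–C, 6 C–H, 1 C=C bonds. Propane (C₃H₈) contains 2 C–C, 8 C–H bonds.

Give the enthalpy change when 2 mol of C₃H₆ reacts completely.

ΔH = −192 kJ

Bonds broken (reactants):
  C–C: 1 × 340 = 340
  C–H: 6 × 407 = 2442
  C=C: 1 × 606 = 606
  H–H: 1 × 452 = 452
  Σ(broken) = 3840 kJ
Bonds formed (products):
  C–C: 2 × 340 = 680
  C–H: 8 × 407 = 3256
  Σ(formed) = 3936 kJ
ΔH = Σ(broken) − Σ(formed) = 3840 − 3936 = −96 kJ
For 2× the reaction as written: 2 × (−96) = −192 kJ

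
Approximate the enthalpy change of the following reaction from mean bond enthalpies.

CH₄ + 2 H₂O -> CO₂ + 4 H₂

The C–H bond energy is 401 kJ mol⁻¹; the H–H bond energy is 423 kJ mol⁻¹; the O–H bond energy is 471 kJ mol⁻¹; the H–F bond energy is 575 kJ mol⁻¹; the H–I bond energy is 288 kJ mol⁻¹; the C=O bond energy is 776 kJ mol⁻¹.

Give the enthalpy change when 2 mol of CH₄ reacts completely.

Bonds broken (reactants):
  C–H: 4 × 401 = 1604
  O–H: 4 × 471 = 1884
  Σ(broken) = 3488 kJ
Bonds formed (products):
  C=O: 2 × 776 = 1552
  H–H: 4 × 423 = 1692
  Σ(formed) = 3244 kJ
ΔH = Σ(broken) − Σ(formed) = 3488 − 3244 = +244 kJ
For 2× the reaction as written: 2 × (+244) = +488 kJ

ΔH = +488 kJ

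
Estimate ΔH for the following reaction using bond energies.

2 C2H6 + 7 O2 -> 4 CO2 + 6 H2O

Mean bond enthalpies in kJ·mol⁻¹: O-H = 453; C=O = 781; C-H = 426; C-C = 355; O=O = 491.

ΔH ≈ −2425 kJ

Bonds broken (reactants):
  C-C: 2 × 355 = 710
  C-H: 12 × 426 = 5112
  O=O: 7 × 491 = 3437
  Σ(broken) = 9259 kJ
Bonds formed (products):
  C=O: 8 × 781 = 6248
  O-H: 12 × 453 = 5436
  Σ(formed) = 11684 kJ
ΔH = Σ(broken) − Σ(formed) = 9259 − 11684 = −2425 kJ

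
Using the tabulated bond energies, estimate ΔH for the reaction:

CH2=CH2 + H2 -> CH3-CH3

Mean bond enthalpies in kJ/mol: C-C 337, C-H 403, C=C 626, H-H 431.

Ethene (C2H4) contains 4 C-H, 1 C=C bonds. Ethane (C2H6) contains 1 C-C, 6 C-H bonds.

Bonds broken (reactants):
  C-H: 4 × 403 = 1612
  C=C: 1 × 626 = 626
  H-H: 1 × 431 = 431
  Σ(broken) = 2669 kJ
Bonds formed (products):
  C-C: 1 × 337 = 337
  C-H: 6 × 403 = 2418
  Σ(formed) = 2755 kJ
ΔH = Σ(broken) − Σ(formed) = 2669 − 2755 = −86 kJ

ΔH ≈ −86 kJ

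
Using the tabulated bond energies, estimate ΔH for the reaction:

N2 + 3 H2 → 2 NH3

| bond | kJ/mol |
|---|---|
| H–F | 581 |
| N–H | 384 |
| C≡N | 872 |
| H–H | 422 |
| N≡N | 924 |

Bonds broken (reactants):
  H–H: 3 × 422 = 1266
  N≡N: 1 × 924 = 924
  Σ(broken) = 2190 kJ
Bonds formed (products):
  N–H: 6 × 384 = 2304
  Σ(formed) = 2304 kJ
ΔH = Σ(broken) − Σ(formed) = 2190 − 2304 = −114 kJ

ΔH ≈ −114 kJ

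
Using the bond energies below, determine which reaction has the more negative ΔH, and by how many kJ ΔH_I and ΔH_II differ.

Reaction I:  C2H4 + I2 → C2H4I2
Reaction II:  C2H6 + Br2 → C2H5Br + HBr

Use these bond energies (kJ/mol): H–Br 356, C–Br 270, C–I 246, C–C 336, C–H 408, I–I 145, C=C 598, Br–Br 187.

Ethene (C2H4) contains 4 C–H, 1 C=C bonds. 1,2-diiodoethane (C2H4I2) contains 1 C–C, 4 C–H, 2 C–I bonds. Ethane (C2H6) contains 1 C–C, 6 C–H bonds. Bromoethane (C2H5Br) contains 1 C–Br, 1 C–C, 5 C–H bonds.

Reaction I, by 54 kJ

Reaction I:
  Bonds broken (reactants):
    C–H: 4 × 408 = 1632
    C=C: 1 × 598 = 598
    I–I: 1 × 145 = 145
    Σ(broken) = 2375 kJ
  Bonds formed (products):
    C–C: 1 × 336 = 336
    C–H: 4 × 408 = 1632
    C–I: 2 × 246 = 492
    Σ(formed) = 2460 kJ
  ΔH_I = 2375 − 2460 = −85 kJ
Reaction II:
  Bonds broken (reactants):
    Br–Br: 1 × 187 = 187
    C–C: 1 × 336 = 336
    C–H: 6 × 408 = 2448
    Σ(broken) = 2971 kJ
  Bonds formed (products):
    C–Br: 1 × 270 = 270
    C–C: 1 × 336 = 336
    C–H: 5 × 408 = 2040
    H–Br: 1 × 356 = 356
    Σ(formed) = 3002 kJ
  ΔH_II = 2971 − 3002 = −31 kJ
ΔH_I − ΔH_II = −54 kJ, so reaction I has the more negative ΔH; |ΔH_I − ΔH_II| = 54 kJ.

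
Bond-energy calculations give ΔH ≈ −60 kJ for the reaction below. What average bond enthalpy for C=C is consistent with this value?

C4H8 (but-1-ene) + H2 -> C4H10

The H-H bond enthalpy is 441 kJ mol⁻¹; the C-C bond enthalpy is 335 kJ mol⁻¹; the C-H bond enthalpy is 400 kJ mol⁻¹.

Let D be the C=C bond energy.
Σ(broken) = 2×335 + 8×400 + 1×D + 1×441 = 4311 + D
Σ(formed) = 3×335 + 10×400 = 5005
ΔH = Σ(broken) − Σ(formed) = (4311 + D) − (5005) = −694 + D
Setting this equal to −60 kJ gives D = 634 kJ/mol.

D(C=C) ≈ 634 kJ/mol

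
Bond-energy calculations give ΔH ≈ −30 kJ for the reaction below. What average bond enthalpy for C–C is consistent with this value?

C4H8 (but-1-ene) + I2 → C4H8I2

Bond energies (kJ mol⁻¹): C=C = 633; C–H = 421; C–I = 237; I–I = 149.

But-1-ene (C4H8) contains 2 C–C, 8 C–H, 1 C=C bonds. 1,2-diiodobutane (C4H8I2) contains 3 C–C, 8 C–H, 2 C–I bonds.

Let D be the C–C bond energy.
Σ(broken) = 2×D + 8×421 + 1×633 + 1×149 = 4150 + 2D
Σ(formed) = 3×D + 8×421 + 2×237 = 3842 + 3D
ΔH = Σ(broken) − Σ(formed) = (4150 + 2D) − (3842 + 3D) = +308 − D
Setting this equal to −30 kJ gives D = 338 kJ/mol.

D(C–C) ≈ 338 kJ/mol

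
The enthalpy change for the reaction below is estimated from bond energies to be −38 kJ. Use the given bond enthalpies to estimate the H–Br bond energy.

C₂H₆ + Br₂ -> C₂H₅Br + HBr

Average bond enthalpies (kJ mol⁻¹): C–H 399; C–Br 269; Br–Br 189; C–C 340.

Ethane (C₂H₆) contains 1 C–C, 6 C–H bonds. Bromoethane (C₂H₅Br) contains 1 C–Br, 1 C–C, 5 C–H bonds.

Let D be the H–Br bond energy.
Σ(broken) = 1×189 + 1×340 + 6×399 = 2923
Σ(formed) = 1×269 + 1×340 + 5×399 + 1×D = 2604 + D
ΔH = Σ(broken) − Σ(formed) = (2923) − (2604 + D) = +319 − D
Setting this equal to −38 kJ gives D = 357 kJ/mol.

D(H–Br) ≈ 357 kJ/mol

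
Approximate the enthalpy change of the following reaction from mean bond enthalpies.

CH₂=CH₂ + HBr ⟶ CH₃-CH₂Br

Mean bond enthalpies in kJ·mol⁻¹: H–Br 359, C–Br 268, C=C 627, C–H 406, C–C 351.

ΔH ≈ −39 kJ

Bonds broken (reactants):
  C–H: 4 × 406 = 1624
  C=C: 1 × 627 = 627
  H–Br: 1 × 359 = 359
  Σ(broken) = 2610 kJ
Bonds formed (products):
  C–Br: 1 × 268 = 268
  C–C: 1 × 351 = 351
  C–H: 5 × 406 = 2030
  Σ(formed) = 2649 kJ
ΔH = Σ(broken) − Σ(formed) = 2610 − 2649 = −39 kJ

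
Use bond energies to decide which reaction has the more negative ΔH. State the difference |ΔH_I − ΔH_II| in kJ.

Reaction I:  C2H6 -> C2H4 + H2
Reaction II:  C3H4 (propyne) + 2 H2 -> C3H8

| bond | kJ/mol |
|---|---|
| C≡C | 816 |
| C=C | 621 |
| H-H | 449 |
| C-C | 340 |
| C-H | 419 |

Reaction I:
  Bonds broken (reactants):
    C-C: 1 × 340 = 340
    C-H: 6 × 419 = 2514
    Σ(broken) = 2854 kJ
  Bonds formed (products):
    C-H: 4 × 419 = 1676
    C=C: 1 × 621 = 621
    H-H: 1 × 449 = 449
    Σ(formed) = 2746 kJ
  ΔH_I = 2854 − 2746 = +108 kJ
Reaction II:
  Bonds broken (reactants):
    C≡C: 1 × 816 = 816
    C-C: 1 × 340 = 340
    C-H: 4 × 419 = 1676
    H-H: 2 × 449 = 898
    Σ(broken) = 3730 kJ
  Bonds formed (products):
    C-C: 2 × 340 = 680
    C-H: 8 × 419 = 3352
    Σ(formed) = 4032 kJ
  ΔH_II = 3730 − 4032 = −302 kJ
ΔH_I − ΔH_II = +410 kJ, so reaction II has the more negative ΔH; |ΔH_I − ΔH_II| = 410 kJ.

Reaction II, by 410 kJ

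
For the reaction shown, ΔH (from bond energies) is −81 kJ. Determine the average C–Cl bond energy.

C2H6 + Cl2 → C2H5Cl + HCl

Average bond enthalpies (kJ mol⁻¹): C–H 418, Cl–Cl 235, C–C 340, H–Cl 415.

D(C–Cl) ≈ 319 kJ/mol

Let D be the C–Cl bond energy.
Σ(broken) = 1×340 + 6×418 + 1×235 = 3083
Σ(formed) = 1×340 + 1×D + 5×418 + 1×415 = 2845 + D
ΔH = Σ(broken) − Σ(formed) = (3083) − (2845 + D) = +238 − D
Setting this equal to −81 kJ gives D = 319 kJ/mol.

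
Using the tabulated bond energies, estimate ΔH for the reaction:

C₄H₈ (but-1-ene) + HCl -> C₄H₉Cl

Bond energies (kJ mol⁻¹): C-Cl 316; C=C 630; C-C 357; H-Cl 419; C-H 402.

ΔH ≈ −26 kJ

Bonds broken (reactants):
  C-C: 2 × 357 = 714
  C-H: 8 × 402 = 3216
  C=C: 1 × 630 = 630
  H-Cl: 1 × 419 = 419
  Σ(broken) = 4979 kJ
Bonds formed (products):
  C-C: 3 × 357 = 1071
  C-Cl: 1 × 316 = 316
  C-H: 9 × 402 = 3618
  Σ(formed) = 5005 kJ
ΔH = Σ(broken) − Σ(formed) = 4979 − 5005 = −26 kJ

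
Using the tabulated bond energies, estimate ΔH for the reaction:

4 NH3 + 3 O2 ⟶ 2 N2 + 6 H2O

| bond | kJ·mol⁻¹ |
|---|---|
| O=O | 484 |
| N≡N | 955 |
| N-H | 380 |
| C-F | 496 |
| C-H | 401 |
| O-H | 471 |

ΔH ≈ −1550 kJ

Bonds broken (reactants):
  N-H: 12 × 380 = 4560
  O=O: 3 × 484 = 1452
  Σ(broken) = 6012 kJ
Bonds formed (products):
  N≡N: 2 × 955 = 1910
  O-H: 12 × 471 = 5652
  Σ(formed) = 7562 kJ
ΔH = Σ(broken) − Σ(formed) = 6012 − 7562 = −1550 kJ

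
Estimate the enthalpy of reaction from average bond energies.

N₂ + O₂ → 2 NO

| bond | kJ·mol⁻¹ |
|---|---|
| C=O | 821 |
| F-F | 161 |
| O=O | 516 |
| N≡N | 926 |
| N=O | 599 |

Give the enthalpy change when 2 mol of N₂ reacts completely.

ΔH = +488 kJ

Bonds broken (reactants):
  N≡N: 1 × 926 = 926
  O=O: 1 × 516 = 516
  Σ(broken) = 1442 kJ
Bonds formed (products):
  N=O: 2 × 599 = 1198
  Σ(formed) = 1198 kJ
ΔH = Σ(broken) − Σ(formed) = 1442 − 1198 = +244 kJ
For 2× the reaction as written: 2 × (+244) = +488 kJ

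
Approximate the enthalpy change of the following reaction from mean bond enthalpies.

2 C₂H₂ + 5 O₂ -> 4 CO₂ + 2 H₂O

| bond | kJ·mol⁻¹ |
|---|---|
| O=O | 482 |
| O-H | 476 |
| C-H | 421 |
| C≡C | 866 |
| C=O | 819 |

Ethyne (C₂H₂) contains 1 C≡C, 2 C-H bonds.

ΔH ≈ −2630 kJ

Bonds broken (reactants):
  C≡C: 2 × 866 = 1732
  C-H: 4 × 421 = 1684
  O=O: 5 × 482 = 2410
  Σ(broken) = 5826 kJ
Bonds formed (products):
  C=O: 8 × 819 = 6552
  O-H: 4 × 476 = 1904
  Σ(formed) = 8456 kJ
ΔH = Σ(broken) − Σ(formed) = 5826 − 8456 = −2630 kJ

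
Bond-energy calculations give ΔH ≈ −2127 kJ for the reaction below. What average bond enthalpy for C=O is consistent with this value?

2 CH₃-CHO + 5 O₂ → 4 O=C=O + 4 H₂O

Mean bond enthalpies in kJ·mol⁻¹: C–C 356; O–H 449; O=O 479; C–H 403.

D(C=O) ≈ 811 kJ/mol

Let D be the C=O bond energy.
Σ(broken) = 2×356 + 8×403 + 2×D + 5×479 = 6331 + 2D
Σ(formed) = 8×D + 8×449 = 3592 + 8D
ΔH = Σ(broken) − Σ(formed) = (6331 + 2D) − (3592 + 8D) = +2739 − 6D
Setting this equal to −2127 kJ gives 6D = 4866, so D = 811 kJ/mol.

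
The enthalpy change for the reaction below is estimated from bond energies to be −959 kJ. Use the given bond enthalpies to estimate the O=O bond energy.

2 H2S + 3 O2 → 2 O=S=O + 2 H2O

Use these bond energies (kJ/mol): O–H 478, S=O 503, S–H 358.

Let D be the O=O bond energy.
Σ(broken) = 3×D + 4×358 = 1432 + 3D
Σ(formed) = 4×478 + 4×503 = 3924
ΔH = Σ(broken) − Σ(formed) = (1432 + 3D) − (3924) = −2492 + 3D
Setting this equal to −959 kJ gives 3D = 1533, so D = 511 kJ/mol.

D(O=O) ≈ 511 kJ/mol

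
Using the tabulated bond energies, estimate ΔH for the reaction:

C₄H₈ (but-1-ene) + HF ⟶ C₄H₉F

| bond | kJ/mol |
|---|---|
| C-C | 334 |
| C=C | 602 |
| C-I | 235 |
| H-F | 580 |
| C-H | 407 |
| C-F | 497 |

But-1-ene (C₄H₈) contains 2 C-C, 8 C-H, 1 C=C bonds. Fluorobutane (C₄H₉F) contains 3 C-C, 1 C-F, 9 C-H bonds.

ΔH ≈ −56 kJ

Bonds broken (reactants):
  C-C: 2 × 334 = 668
  C-H: 8 × 407 = 3256
  C=C: 1 × 602 = 602
  H-F: 1 × 580 = 580
  Σ(broken) = 5106 kJ
Bonds formed (products):
  C-C: 3 × 334 = 1002
  C-F: 1 × 497 = 497
  C-H: 9 × 407 = 3663
  Σ(formed) = 5162 kJ
ΔH = Σ(broken) − Σ(formed) = 5106 − 5162 = −56 kJ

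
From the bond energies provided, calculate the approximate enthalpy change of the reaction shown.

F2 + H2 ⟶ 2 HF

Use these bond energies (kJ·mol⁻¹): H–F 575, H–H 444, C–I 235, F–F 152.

ΔH ≈ −554 kJ

Bonds broken (reactants):
  F–F: 1 × 152 = 152
  H–H: 1 × 444 = 444
  Σ(broken) = 596 kJ
Bonds formed (products):
  H–F: 2 × 575 = 1150
  Σ(formed) = 1150 kJ
ΔH = Σ(broken) − Σ(formed) = 596 − 1150 = −554 kJ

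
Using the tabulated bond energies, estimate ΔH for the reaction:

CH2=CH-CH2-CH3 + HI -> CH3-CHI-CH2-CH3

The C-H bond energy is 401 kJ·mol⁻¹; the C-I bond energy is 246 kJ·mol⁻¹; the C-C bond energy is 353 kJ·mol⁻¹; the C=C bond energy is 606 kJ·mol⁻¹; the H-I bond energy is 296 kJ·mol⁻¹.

ΔH ≈ −98 kJ

Bonds broken (reactants):
  C-C: 2 × 353 = 706
  C-H: 8 × 401 = 3208
  C=C: 1 × 606 = 606
  H-I: 1 × 296 = 296
  Σ(broken) = 4816 kJ
Bonds formed (products):
  C-C: 3 × 353 = 1059
  C-H: 9 × 401 = 3609
  C-I: 1 × 246 = 246
  Σ(formed) = 4914 kJ
ΔH = Σ(broken) − Σ(formed) = 4816 − 4914 = −98 kJ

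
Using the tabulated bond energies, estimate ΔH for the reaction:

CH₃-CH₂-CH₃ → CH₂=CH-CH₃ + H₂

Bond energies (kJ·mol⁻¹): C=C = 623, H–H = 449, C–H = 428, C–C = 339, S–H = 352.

Bonds broken (reactants):
  C–C: 2 × 339 = 678
  C–H: 8 × 428 = 3424
  Σ(broken) = 4102 kJ
Bonds formed (products):
  C–C: 1 × 339 = 339
  C–H: 6 × 428 = 2568
  C=C: 1 × 623 = 623
  H–H: 1 × 449 = 449
  Σ(formed) = 3979 kJ
ΔH = Σ(broken) − Σ(formed) = 4102 − 3979 = +123 kJ

ΔH ≈ +123 kJ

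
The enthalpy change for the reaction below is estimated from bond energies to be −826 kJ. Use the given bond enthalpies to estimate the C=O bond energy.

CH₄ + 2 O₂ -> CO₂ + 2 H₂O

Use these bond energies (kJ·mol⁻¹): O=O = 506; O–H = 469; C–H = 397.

Let D be the C=O bond energy.
Σ(broken) = 4×397 + 2×506 = 2600
Σ(formed) = 2×D + 4×469 = 1876 + 2D
ΔH = Σ(broken) − Σ(formed) = (2600) − (1876 + 2D) = +724 − 2D
Setting this equal to −826 kJ gives 2D = 1550, so D = 775 kJ/mol.

D(C=O) ≈ 775 kJ/mol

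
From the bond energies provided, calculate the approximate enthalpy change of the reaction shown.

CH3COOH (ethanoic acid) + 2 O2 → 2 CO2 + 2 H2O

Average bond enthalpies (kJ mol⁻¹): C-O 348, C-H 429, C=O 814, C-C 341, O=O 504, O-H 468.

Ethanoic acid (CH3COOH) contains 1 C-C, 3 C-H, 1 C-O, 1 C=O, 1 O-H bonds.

Bonds broken (reactants):
  C-C: 1 × 341 = 341
  C-H: 3 × 429 = 1287
  C-O: 1 × 348 = 348
  C=O: 1 × 814 = 814
  O-H: 1 × 468 = 468
  O=O: 2 × 504 = 1008
  Σ(broken) = 4266 kJ
Bonds formed (products):
  C=O: 4 × 814 = 3256
  O-H: 4 × 468 = 1872
  Σ(formed) = 5128 kJ
ΔH = Σ(broken) − Σ(formed) = 4266 − 5128 = −862 kJ

ΔH ≈ −862 kJ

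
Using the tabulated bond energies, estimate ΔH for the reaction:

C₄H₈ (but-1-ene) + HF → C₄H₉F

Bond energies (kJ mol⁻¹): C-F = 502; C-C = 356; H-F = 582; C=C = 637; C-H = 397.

ΔH ≈ −36 kJ

Bonds broken (reactants):
  C-C: 2 × 356 = 712
  C-H: 8 × 397 = 3176
  C=C: 1 × 637 = 637
  H-F: 1 × 582 = 582
  Σ(broken) = 5107 kJ
Bonds formed (products):
  C-C: 3 × 356 = 1068
  C-F: 1 × 502 = 502
  C-H: 9 × 397 = 3573
  Σ(formed) = 5143 kJ
ΔH = Σ(broken) − Σ(formed) = 5107 − 5143 = −36 kJ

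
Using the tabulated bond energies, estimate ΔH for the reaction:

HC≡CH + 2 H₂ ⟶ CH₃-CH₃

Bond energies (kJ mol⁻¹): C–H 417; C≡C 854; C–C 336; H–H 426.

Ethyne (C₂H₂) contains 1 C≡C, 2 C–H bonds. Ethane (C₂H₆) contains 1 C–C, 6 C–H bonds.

Bonds broken (reactants):
  C≡C: 1 × 854 = 854
  C–H: 2 × 417 = 834
  H–H: 2 × 426 = 852
  Σ(broken) = 2540 kJ
Bonds formed (products):
  C–C: 1 × 336 = 336
  C–H: 6 × 417 = 2502
  Σ(formed) = 2838 kJ
ΔH = Σ(broken) − Σ(formed) = 2540 − 2838 = −298 kJ

ΔH ≈ −298 kJ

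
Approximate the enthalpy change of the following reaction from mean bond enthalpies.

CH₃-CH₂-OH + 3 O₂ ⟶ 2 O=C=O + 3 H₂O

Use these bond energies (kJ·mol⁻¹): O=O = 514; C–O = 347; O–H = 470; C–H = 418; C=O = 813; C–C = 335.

Bonds broken (reactants):
  C–C: 1 × 335 = 335
  C–H: 5 × 418 = 2090
  C–O: 1 × 347 = 347
  O–H: 1 × 470 = 470
  O=O: 3 × 514 = 1542
  Σ(broken) = 4784 kJ
Bonds formed (products):
  C=O: 4 × 813 = 3252
  O–H: 6 × 470 = 2820
  Σ(formed) = 6072 kJ
ΔH = Σ(broken) − Σ(formed) = 4784 − 6072 = −1288 kJ

ΔH ≈ −1288 kJ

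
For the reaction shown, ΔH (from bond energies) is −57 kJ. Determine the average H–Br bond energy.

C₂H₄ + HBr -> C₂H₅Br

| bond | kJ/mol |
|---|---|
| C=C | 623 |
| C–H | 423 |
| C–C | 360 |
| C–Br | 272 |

D(H–Br) ≈ 375 kJ/mol

Let D be the H–Br bond energy.
Σ(broken) = 4×423 + 1×623 + 1×D = 2315 + D
Σ(formed) = 1×272 + 1×360 + 5×423 = 2747
ΔH = Σ(broken) − Σ(formed) = (2315 + D) − (2747) = −432 + D
Setting this equal to −57 kJ gives D = 375 kJ/mol.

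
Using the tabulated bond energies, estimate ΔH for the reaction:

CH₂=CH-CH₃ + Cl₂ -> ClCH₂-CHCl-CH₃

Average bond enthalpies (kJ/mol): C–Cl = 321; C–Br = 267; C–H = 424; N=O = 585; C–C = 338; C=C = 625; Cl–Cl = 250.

ΔH ≈ −105 kJ

Bonds broken (reactants):
  C–C: 1 × 338 = 338
  C–H: 6 × 424 = 2544
  C=C: 1 × 625 = 625
  Cl–Cl: 1 × 250 = 250
  Σ(broken) = 3757 kJ
Bonds formed (products):
  C–C: 2 × 338 = 676
  C–Cl: 2 × 321 = 642
  C–H: 6 × 424 = 2544
  Σ(formed) = 3862 kJ
ΔH = Σ(broken) − Σ(formed) = 3757 − 3862 = −105 kJ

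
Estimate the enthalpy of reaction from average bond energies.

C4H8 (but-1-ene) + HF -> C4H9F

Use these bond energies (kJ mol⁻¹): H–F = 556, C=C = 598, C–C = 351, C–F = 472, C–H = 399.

ΔH ≈ −68 kJ

Bonds broken (reactants):
  C–C: 2 × 351 = 702
  C–H: 8 × 399 = 3192
  C=C: 1 × 598 = 598
  H–F: 1 × 556 = 556
  Σ(broken) = 5048 kJ
Bonds formed (products):
  C–C: 3 × 351 = 1053
  C–F: 1 × 472 = 472
  C–H: 9 × 399 = 3591
  Σ(formed) = 5116 kJ
ΔH = Σ(broken) − Σ(formed) = 5048 − 5116 = −68 kJ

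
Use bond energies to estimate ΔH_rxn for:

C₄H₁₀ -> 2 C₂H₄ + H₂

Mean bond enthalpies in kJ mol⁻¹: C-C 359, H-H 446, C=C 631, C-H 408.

Bonds broken (reactants):
  C-C: 3 × 359 = 1077
  C-H: 10 × 408 = 4080
  Σ(broken) = 5157 kJ
Bonds formed (products):
  C-H: 8 × 408 = 3264
  C=C: 2 × 631 = 1262
  H-H: 1 × 446 = 446
  Σ(formed) = 4972 kJ
ΔH = Σ(broken) − Σ(formed) = 5157 − 4972 = +185 kJ

ΔH ≈ +185 kJ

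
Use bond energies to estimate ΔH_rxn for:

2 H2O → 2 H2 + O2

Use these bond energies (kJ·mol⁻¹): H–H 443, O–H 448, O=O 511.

ΔH ≈ +395 kJ

Bonds broken (reactants):
  O–H: 4 × 448 = 1792
  Σ(broken) = 1792 kJ
Bonds formed (products):
  H–H: 2 × 443 = 886
  O=O: 1 × 511 = 511
  Σ(formed) = 1397 kJ
ΔH = Σ(broken) − Σ(formed) = 1792 − 1397 = +395 kJ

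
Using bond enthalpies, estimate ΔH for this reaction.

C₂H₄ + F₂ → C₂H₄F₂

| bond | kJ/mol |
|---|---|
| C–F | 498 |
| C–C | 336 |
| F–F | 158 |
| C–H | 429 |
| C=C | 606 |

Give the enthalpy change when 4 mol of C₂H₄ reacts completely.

Bonds broken (reactants):
  C–H: 4 × 429 = 1716
  C=C: 1 × 606 = 606
  F–F: 1 × 158 = 158
  Σ(broken) = 2480 kJ
Bonds formed (products):
  C–C: 1 × 336 = 336
  C–F: 2 × 498 = 996
  C–H: 4 × 429 = 1716
  Σ(formed) = 3048 kJ
ΔH = Σ(broken) − Σ(formed) = 2480 − 3048 = −568 kJ
For 4× the reaction as written: 4 × (−568) = −2272 kJ

ΔH = −2272 kJ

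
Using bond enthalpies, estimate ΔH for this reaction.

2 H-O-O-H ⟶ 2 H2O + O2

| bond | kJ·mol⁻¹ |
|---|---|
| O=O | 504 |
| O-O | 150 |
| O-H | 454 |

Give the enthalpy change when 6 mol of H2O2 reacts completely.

Bonds broken (reactants):
  O-H: 4 × 454 = 1816
  O-O: 2 × 150 = 300
  Σ(broken) = 2116 kJ
Bonds formed (products):
  O-H: 4 × 454 = 1816
  O=O: 1 × 504 = 504
  Σ(formed) = 2320 kJ
ΔH = Σ(broken) − Σ(formed) = 2116 − 2320 = −204 kJ
For 3× the reaction as written: 3 × (−204) = −612 kJ

ΔH = −612 kJ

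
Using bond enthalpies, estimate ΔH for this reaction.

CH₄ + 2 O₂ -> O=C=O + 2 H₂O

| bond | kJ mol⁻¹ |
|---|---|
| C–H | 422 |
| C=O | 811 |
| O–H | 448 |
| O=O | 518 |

ΔH ≈ −690 kJ

Bonds broken (reactants):
  C–H: 4 × 422 = 1688
  O=O: 2 × 518 = 1036
  Σ(broken) = 2724 kJ
Bonds formed (products):
  C=O: 2 × 811 = 1622
  O–H: 4 × 448 = 1792
  Σ(formed) = 3414 kJ
ΔH = Σ(broken) − Σ(formed) = 2724 − 3414 = −690 kJ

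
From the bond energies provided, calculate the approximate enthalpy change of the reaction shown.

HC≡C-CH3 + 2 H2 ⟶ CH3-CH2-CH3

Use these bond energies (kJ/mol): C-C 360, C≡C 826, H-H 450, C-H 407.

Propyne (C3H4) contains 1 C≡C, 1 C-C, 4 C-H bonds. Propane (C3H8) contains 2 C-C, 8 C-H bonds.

Bonds broken (reactants):
  C≡C: 1 × 826 = 826
  C-C: 1 × 360 = 360
  C-H: 4 × 407 = 1628
  H-H: 2 × 450 = 900
  Σ(broken) = 3714 kJ
Bonds formed (products):
  C-C: 2 × 360 = 720
  C-H: 8 × 407 = 3256
  Σ(formed) = 3976 kJ
ΔH = Σ(broken) − Σ(formed) = 3714 − 3976 = −262 kJ

ΔH ≈ −262 kJ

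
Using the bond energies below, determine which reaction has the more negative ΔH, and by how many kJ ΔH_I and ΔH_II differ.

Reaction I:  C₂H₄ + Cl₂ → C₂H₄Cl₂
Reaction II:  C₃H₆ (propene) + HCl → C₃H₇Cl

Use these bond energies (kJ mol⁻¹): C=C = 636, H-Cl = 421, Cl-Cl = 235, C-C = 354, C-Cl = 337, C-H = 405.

Reaction I:
  Bonds broken (reactants):
    C-H: 4 × 405 = 1620
    C=C: 1 × 636 = 636
    Cl-Cl: 1 × 235 = 235
    Σ(broken) = 2491 kJ
  Bonds formed (products):
    C-C: 1 × 354 = 354
    C-Cl: 2 × 337 = 674
    C-H: 4 × 405 = 1620
    Σ(formed) = 2648 kJ
  ΔH_I = 2491 − 2648 = −157 kJ
Reaction II:
  Bonds broken (reactants):
    C-C: 1 × 354 = 354
    C-H: 6 × 405 = 2430
    C=C: 1 × 636 = 636
    H-Cl: 1 × 421 = 421
    Σ(broken) = 3841 kJ
  Bonds formed (products):
    C-C: 2 × 354 = 708
    C-Cl: 1 × 337 = 337
    C-H: 7 × 405 = 2835
    Σ(formed) = 3880 kJ
  ΔH_II = 3841 − 3880 = −39 kJ
ΔH_I − ΔH_II = −118 kJ, so reaction I has the more negative ΔH; |ΔH_I − ΔH_II| = 118 kJ.

Reaction I, by 118 kJ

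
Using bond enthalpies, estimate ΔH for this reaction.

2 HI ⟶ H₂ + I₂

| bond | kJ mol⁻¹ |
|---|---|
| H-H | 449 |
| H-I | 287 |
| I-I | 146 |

ΔH ≈ −21 kJ

Bonds broken (reactants):
  H-I: 2 × 287 = 574
  Σ(broken) = 574 kJ
Bonds formed (products):
  H-H: 1 × 449 = 449
  I-I: 1 × 146 = 146
  Σ(formed) = 595 kJ
ΔH = Σ(broken) − Σ(formed) = 574 − 595 = −21 kJ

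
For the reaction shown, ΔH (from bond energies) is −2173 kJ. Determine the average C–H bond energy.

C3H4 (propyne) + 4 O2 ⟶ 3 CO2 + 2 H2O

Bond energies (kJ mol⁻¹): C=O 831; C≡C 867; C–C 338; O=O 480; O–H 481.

D(C–H) ≈ 403 kJ/mol

Let D be the C–H bond energy.
Σ(broken) = 1×867 + 1×338 + 4×D + 4×480 = 3125 + 4D
Σ(formed) = 6×831 + 4×481 = 6910
ΔH = Σ(broken) − Σ(formed) = (3125 + 4D) − (6910) = −3785 + 4D
Setting this equal to −2173 kJ gives 4D = 1612, so D = 403 kJ/mol.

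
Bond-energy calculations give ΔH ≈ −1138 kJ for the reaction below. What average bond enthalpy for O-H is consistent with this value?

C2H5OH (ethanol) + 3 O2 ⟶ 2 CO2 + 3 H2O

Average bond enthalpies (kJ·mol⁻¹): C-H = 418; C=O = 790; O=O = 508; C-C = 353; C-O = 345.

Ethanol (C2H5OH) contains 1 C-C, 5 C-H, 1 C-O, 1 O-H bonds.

D(O-H) ≈ 458 kJ/mol

Let D be the O-H bond energy.
Σ(broken) = 1×353 + 5×418 + 1×345 + 1×D + 3×508 = 4312 + D
Σ(formed) = 4×790 + 6×D = 3160 + 6D
ΔH = Σ(broken) − Σ(formed) = (4312 + D) − (3160 + 6D) = +1152 − 5D
Setting this equal to −1138 kJ gives 5D = 2290, so D = 458 kJ/mol.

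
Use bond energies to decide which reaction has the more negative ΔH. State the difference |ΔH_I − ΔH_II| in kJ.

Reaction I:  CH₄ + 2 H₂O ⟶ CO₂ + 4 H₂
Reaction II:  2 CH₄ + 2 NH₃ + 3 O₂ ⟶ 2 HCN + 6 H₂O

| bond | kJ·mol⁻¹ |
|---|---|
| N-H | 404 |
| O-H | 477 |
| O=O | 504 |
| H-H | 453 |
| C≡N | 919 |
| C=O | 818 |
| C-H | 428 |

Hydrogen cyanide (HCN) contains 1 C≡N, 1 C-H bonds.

Reaction II, by 1230 kJ

Reaction I:
  Bonds broken (reactants):
    C-H: 4 × 428 = 1712
    O-H: 4 × 477 = 1908
    Σ(broken) = 3620 kJ
  Bonds formed (products):
    C=O: 2 × 818 = 1636
    H-H: 4 × 453 = 1812
    Σ(formed) = 3448 kJ
  ΔH_I = 3620 − 3448 = +172 kJ
Reaction II:
  Bonds broken (reactants):
    C-H: 8 × 428 = 3424
    N-H: 6 × 404 = 2424
    O=O: 3 × 504 = 1512
    Σ(broken) = 7360 kJ
  Bonds formed (products):
    C≡N: 2 × 919 = 1838
    C-H: 2 × 428 = 856
    O-H: 12 × 477 = 5724
    Σ(formed) = 8418 kJ
  ΔH_II = 7360 − 8418 = −1058 kJ
ΔH_I − ΔH_II = +1230 kJ, so reaction II has the more negative ΔH; |ΔH_I − ΔH_II| = 1230 kJ.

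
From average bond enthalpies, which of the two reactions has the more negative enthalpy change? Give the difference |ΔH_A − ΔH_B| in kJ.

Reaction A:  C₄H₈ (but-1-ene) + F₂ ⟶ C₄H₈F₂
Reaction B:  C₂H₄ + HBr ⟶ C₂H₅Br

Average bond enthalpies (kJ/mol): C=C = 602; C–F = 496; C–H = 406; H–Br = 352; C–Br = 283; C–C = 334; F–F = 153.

Reaction A, by 502 kJ

Reaction A:
  Bonds broken (reactants):
    C–C: 2 × 334 = 668
    C–H: 8 × 406 = 3248
    C=C: 1 × 602 = 602
    F–F: 1 × 153 = 153
    Σ(broken) = 4671 kJ
  Bonds formed (products):
    C–C: 3 × 334 = 1002
    C–F: 2 × 496 = 992
    C–H: 8 × 406 = 3248
    Σ(formed) = 5242 kJ
  ΔH_A = 4671 − 5242 = −571 kJ
Reaction B:
  Bonds broken (reactants):
    C–H: 4 × 406 = 1624
    C=C: 1 × 602 = 602
    H–Br: 1 × 352 = 352
    Σ(broken) = 2578 kJ
  Bonds formed (products):
    C–Br: 1 × 283 = 283
    C–C: 1 × 334 = 334
    C–H: 5 × 406 = 2030
    Σ(formed) = 2647 kJ
  ΔH_B = 2578 − 2647 = −69 kJ
ΔH_A − ΔH_B = −502 kJ, so reaction A has the more negative ΔH; |ΔH_A − ΔH_B| = 502 kJ.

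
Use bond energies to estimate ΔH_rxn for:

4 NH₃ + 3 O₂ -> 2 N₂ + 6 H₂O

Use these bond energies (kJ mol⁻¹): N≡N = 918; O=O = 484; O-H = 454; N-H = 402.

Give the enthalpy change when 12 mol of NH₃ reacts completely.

Bonds broken (reactants):
  N-H: 12 × 402 = 4824
  O=O: 3 × 484 = 1452
  Σ(broken) = 6276 kJ
Bonds formed (products):
  N≡N: 2 × 918 = 1836
  O-H: 12 × 454 = 5448
  Σ(formed) = 7284 kJ
ΔH = Σ(broken) − Σ(formed) = 6276 − 7284 = −1008 kJ
For 3× the reaction as written: 3 × (−1008) = −3024 kJ

ΔH = −3024 kJ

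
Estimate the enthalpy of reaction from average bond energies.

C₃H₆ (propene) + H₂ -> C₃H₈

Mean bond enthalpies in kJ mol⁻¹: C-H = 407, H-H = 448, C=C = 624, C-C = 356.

Bonds broken (reactants):
  C-C: 1 × 356 = 356
  C-H: 6 × 407 = 2442
  C=C: 1 × 624 = 624
  H-H: 1 × 448 = 448
  Σ(broken) = 3870 kJ
Bonds formed (products):
  C-C: 2 × 356 = 712
  C-H: 8 × 407 = 3256
  Σ(formed) = 3968 kJ
ΔH = Σ(broken) − Σ(formed) = 3870 − 3968 = −98 kJ

ΔH ≈ −98 kJ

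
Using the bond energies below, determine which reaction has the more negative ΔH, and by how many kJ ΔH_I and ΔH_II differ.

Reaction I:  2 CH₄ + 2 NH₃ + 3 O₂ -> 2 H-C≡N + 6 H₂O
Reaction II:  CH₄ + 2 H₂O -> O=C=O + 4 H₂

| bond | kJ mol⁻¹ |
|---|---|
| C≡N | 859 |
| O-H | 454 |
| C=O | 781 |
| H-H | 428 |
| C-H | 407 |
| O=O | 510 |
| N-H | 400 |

Reaction I:
  Bonds broken (reactants):
    C-H: 8 × 407 = 3256
    N-H: 6 × 400 = 2400
    O=O: 3 × 510 = 1530
    Σ(broken) = 7186 kJ
  Bonds formed (products):
    C≡N: 2 × 859 = 1718
    C-H: 2 × 407 = 814
    O-H: 12 × 454 = 5448
    Σ(formed) = 7980 kJ
  ΔH_I = 7186 − 7980 = −794 kJ
Reaction II:
  Bonds broken (reactants):
    C-H: 4 × 407 = 1628
    O-H: 4 × 454 = 1816
    Σ(broken) = 3444 kJ
  Bonds formed (products):
    C=O: 2 × 781 = 1562
    H-H: 4 × 428 = 1712
    Σ(formed) = 3274 kJ
  ΔH_II = 3444 − 3274 = +170 kJ
ΔH_I − ΔH_II = −964 kJ, so reaction I has the more negative ΔH; |ΔH_I − ΔH_II| = 964 kJ.

Reaction I, by 964 kJ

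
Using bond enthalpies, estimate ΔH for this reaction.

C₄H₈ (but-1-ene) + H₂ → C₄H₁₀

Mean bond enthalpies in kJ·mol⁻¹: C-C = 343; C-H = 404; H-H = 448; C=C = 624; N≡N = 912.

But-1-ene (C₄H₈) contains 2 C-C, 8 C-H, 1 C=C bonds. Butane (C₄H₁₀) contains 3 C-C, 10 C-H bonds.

Bonds broken (reactants):
  C-C: 2 × 343 = 686
  C-H: 8 × 404 = 3232
  C=C: 1 × 624 = 624
  H-H: 1 × 448 = 448
  Σ(broken) = 4990 kJ
Bonds formed (products):
  C-C: 3 × 343 = 1029
  C-H: 10 × 404 = 4040
  Σ(formed) = 5069 kJ
ΔH = Σ(broken) − Σ(formed) = 4990 − 5069 = −79 kJ

ΔH ≈ −79 kJ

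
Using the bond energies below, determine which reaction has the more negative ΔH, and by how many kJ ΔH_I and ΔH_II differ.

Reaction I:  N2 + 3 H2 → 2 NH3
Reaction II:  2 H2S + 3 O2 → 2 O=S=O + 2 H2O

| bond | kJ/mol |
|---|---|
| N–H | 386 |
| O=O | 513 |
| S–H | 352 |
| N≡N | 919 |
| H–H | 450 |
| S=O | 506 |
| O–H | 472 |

Reaction II, by 918 kJ

Reaction I:
  Bonds broken (reactants):
    H–H: 3 × 450 = 1350
    N≡N: 1 × 919 = 919
    Σ(broken) = 2269 kJ
  Bonds formed (products):
    N–H: 6 × 386 = 2316
    Σ(formed) = 2316 kJ
  ΔH_I = 2269 − 2316 = −47 kJ
Reaction II:
  Bonds broken (reactants):
    O=O: 3 × 513 = 1539
    S–H: 4 × 352 = 1408
    Σ(broken) = 2947 kJ
  Bonds formed (products):
    O–H: 4 × 472 = 1888
    S=O: 4 × 506 = 2024
    Σ(formed) = 3912 kJ
  ΔH_II = 2947 − 3912 = −965 kJ
ΔH_I − ΔH_II = +918 kJ, so reaction II has the more negative ΔH; |ΔH_I − ΔH_II| = 918 kJ.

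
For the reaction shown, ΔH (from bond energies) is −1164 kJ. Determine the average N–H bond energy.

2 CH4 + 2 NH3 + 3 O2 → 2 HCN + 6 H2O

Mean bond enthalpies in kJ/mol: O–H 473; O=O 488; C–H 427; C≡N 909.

Let D be the N–H bond energy.
Σ(broken) = 8×427 + 6×D + 3×488 = 4880 + 6D
Σ(formed) = 2×909 + 2×427 + 12×473 = 8348
ΔH = Σ(broken) − Σ(formed) = (4880 + 6D) − (8348) = −3468 + 6D
Setting this equal to −1164 kJ gives 6D = 2304, so D = 384 kJ/mol.

D(N–H) ≈ 384 kJ/mol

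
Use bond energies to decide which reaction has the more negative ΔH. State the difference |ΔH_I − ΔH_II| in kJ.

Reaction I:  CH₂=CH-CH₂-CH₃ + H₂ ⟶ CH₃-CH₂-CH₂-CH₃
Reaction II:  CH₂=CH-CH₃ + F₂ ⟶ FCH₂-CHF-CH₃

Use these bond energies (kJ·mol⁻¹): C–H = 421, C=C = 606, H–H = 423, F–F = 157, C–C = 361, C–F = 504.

Reaction I:
  Bonds broken (reactants):
    C–C: 2 × 361 = 722
    C–H: 8 × 421 = 3368
    C=C: 1 × 606 = 606
    H–H: 1 × 423 = 423
    Σ(broken) = 5119 kJ
  Bonds formed (products):
    C–C: 3 × 361 = 1083
    C–H: 10 × 421 = 4210
    Σ(formed) = 5293 kJ
  ΔH_I = 5119 − 5293 = −174 kJ
Reaction II:
  Bonds broken (reactants):
    C–C: 1 × 361 = 361
    C–H: 6 × 421 = 2526
    C=C: 1 × 606 = 606
    F–F: 1 × 157 = 157
    Σ(broken) = 3650 kJ
  Bonds formed (products):
    C–C: 2 × 361 = 722
    C–F: 2 × 504 = 1008
    C–H: 6 × 421 = 2526
    Σ(formed) = 4256 kJ
  ΔH_II = 3650 − 4256 = −606 kJ
ΔH_I − ΔH_II = +432 kJ, so reaction II has the more negative ΔH; |ΔH_I − ΔH_II| = 432 kJ.

Reaction II, by 432 kJ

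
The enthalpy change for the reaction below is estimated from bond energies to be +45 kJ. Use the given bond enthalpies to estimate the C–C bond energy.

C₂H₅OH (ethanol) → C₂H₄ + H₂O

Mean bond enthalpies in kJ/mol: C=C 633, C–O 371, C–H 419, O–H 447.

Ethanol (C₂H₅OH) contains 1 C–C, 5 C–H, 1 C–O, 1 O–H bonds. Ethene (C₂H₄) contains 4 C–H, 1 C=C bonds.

D(C–C) ≈ 335 kJ/mol

Let D be the C–C bond energy.
Σ(broken) = 1×D + 5×419 + 1×371 + 1×447 = 2913 + D
Σ(formed) = 4×419 + 1×633 + 2×447 = 3203
ΔH = Σ(broken) − Σ(formed) = (2913 + D) − (3203) = −290 + D
Setting this equal to +45 kJ gives D = 335 kJ/mol.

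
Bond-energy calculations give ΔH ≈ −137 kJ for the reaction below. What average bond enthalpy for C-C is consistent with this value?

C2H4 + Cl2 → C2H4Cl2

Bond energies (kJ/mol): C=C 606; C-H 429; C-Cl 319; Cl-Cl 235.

Let D be the C-C bond energy.
Σ(broken) = 4×429 + 1×606 + 1×235 = 2557
Σ(formed) = 1×D + 2×319 + 4×429 = 2354 + D
ΔH = Σ(broken) − Σ(formed) = (2557) − (2354 + D) = +203 − D
Setting this equal to −137 kJ gives D = 340 kJ/mol.

D(C-C) ≈ 340 kJ/mol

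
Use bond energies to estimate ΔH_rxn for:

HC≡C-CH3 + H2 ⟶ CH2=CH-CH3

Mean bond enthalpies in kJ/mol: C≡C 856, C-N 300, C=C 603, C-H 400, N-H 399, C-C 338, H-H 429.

Bonds broken (reactants):
  C≡C: 1 × 856 = 856
  C-C: 1 × 338 = 338
  C-H: 4 × 400 = 1600
  H-H: 1 × 429 = 429
  Σ(broken) = 3223 kJ
Bonds formed (products):
  C-C: 1 × 338 = 338
  C-H: 6 × 400 = 2400
  C=C: 1 × 603 = 603
  Σ(formed) = 3341 kJ
ΔH = Σ(broken) − Σ(formed) = 3223 − 3341 = −118 kJ

ΔH ≈ −118 kJ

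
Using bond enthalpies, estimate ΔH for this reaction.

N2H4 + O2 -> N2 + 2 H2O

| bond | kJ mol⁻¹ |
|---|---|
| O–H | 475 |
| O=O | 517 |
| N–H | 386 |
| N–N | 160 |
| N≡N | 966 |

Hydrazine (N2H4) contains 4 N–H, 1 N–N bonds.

Bonds broken (reactants):
  N–H: 4 × 386 = 1544
  N–N: 1 × 160 = 160
  O=O: 1 × 517 = 517
  Σ(broken) = 2221 kJ
Bonds formed (products):
  N≡N: 1 × 966 = 966
  O–H: 4 × 475 = 1900
  Σ(formed) = 2866 kJ
ΔH = Σ(broken) − Σ(formed) = 2221 − 2866 = −645 kJ

ΔH ≈ −645 kJ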